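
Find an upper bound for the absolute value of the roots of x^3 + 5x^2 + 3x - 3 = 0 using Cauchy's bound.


Cauchy's bound: all roots r satisfy |r| <= 1 + max(|a_i/a_n|) for i = 0,...,n-1
where a_n is the leading coefficient.

Coefficients: [1, 5, 3, -3]
Leading coefficient a_n = 1
Ratios |a_i/a_n|: 5, 3, 3
Maximum ratio: 5
Cauchy's bound: |r| <= 1 + 5 = 6

Upper bound = 6


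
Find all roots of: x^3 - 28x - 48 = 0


Let p(x) = x^3 - 28x - 48. By the rational root theorem (leading coefficient 1), any rational root is an integer divisor of 48: try ±1, ±2, ... in turn.
Test x = 1: value = -75 ≠ 0.
Test x = -1: value = -21 ≠ 0.
Test x = 2: value = -96 ≠ 0.
Test x = -2: value = 0 ✓, so (x + 2) is a factor.
Synthetic division by (x + 2): bring down 1; 1(-2) + 0 = -2; (-2)(-2) - 28 = -24; (-24)(-2) - 48 = 0 → quotient x^2 - 2x - 24, remainder 0.
Solve the quadratic x^2 - 2x - 24 = 0: discriminant = (-2)^2 - 4(1)(-24) = 4 + 96 = 100.
sqrt(100) = 10, so x = (2 ± 10)/2: x = 6 or x = -4.
Collecting all roots found:

x = -4, x = -2, x = 6


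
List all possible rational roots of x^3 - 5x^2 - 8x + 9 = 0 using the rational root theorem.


Rational root theorem: possible roots are ±p/q where:
  p divides the constant term (9): p ∈ {1, 3, 9}
  q divides the leading coefficient (1): q ∈ {1}

All possible rational roots: -9, -3, -1, 1, 3, 9

-9, -3, -1, 1, 3, 9


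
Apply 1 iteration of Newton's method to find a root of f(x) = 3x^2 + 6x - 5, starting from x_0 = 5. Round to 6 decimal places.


Newton's method: x_(n+1) = x_n - f(x_n)/f'(x_n)
f(x) = 3x^2 + 6x - 5
f'(x) = 6x + 6

Iteration 1:
  f(5.000000) = 100.000000
  f'(5.000000) = 36.000000
  x_1 = 5.000000 - (100.000000)/(36.000000) = 2.222222

x_1 = 2.222222


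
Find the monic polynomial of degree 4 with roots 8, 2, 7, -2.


A monic polynomial with roots 8, 2, 7, -2 is:
p(x) = (x - 8)(x - 2)(x - 7)(x + 2)
After multiplying by (x - 8): x - 8
After multiplying by (x - 2): x^2 - 10x + 16
After multiplying by (x - 7): x^3 - 17x^2 + 86x - 112
After multiplying by (x + 2): x^4 - 15x^3 + 52x^2 + 60x - 224

x^4 - 15x^3 + 52x^2 + 60x - 224


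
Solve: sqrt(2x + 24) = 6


Square both sides: 2x + 24 = 6^2 = 36
2x = 36 - 24 = 12
x = 6
Check: sqrt(2*6 + 24) = sqrt(36) = 6 ✓

x = 6


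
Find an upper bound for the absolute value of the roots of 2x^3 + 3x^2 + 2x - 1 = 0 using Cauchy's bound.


Cauchy's bound: all roots r satisfy |r| <= 1 + max(|a_i/a_n|) for i = 0,...,n-1
where a_n is the leading coefficient.

Coefficients: [2, 3, 2, -1]
Leading coefficient a_n = 2
Ratios |a_i/a_n|: 3/2, 1, 1/2
Maximum ratio: 3/2
Cauchy's bound: |r| <= 1 + 3/2 = 5/2

Upper bound = 5/2


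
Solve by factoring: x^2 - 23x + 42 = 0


We need two numbers that multiply to 42 and add to -23.
Those numbers are -21 and -2 (since (-21) * (-2) = 42 and (-21) + (-2) = -23).
So x^2 - 23x + 42 = (x - 21)(x - 2) = 0
Setting each factor to zero: x = 21 or x = 2

x = 2, x = 21


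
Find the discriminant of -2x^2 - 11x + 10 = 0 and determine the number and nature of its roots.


For ax^2 + bx + c = 0, discriminant D = b^2 - 4ac
Here a = -2, b = -11, c = 10
D = (-11)^2 - 4(-2)(10) = 121 + 80 = 201

D = 201 > 0 but not a perfect square
The equation has 2 distinct real irrational roots.

Discriminant = 201, 2 distinct real irrational roots


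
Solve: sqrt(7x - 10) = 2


Square both sides: 7x - 10 = 2^2 = 4
7x = 4 + 10 = 14
x = 2
Check: sqrt(7*2 - 10) = sqrt(4) = 2 ✓

x = 2


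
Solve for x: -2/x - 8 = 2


Subtract -8 from both sides: -2/x = 10
Multiply both sides by x: -2 = 10 * x
Divide by 10: x = -1/5

x = -1/5


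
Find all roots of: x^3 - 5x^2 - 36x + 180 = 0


Let p(x) = x^3 - 5x^2 - 36x + 180. By the rational root theorem (leading coefficient 1), any rational root is an integer divisor of 180: try ±1, ±2, ... in turn.
Test x = 1: value = 140 ≠ 0.
Test x = -1: value = 210 ≠ 0.
Test x = 2: value = 96 ≠ 0.
Test x = -2: value = 224 ≠ 0.
Test x = 3: value = 54 ≠ 0.
Test x = -3: value = 216 ≠ 0.
Test x = 4: value = 20 ≠ 0.
Test x = -4: value = 180 ≠ 0.
Test x = 5: value = 0 ✓, so (x - 5) is a factor.
Synthetic division by (x - 5): bring down 1; 1(5) - 5 = 0; 0(5) - 36 = -36; (-36)(5) + 180 = 0 → quotient x^2 - 36, remainder 0.
Solve the quadratic x^2 - 36 = 0: discriminant = 0^2 - 4(1)(-36) = 0 + 144 = 144.
sqrt(144) = 12, so x = (0 ± 12)/2: x = 6 or x = -6.
Collecting all roots found:

x = -6, x = 5, x = 6


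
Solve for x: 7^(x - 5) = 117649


Express both sides with the same base.
117649 = 7^6
Since the bases match, equate exponents: x - 5 = 6
So x = 6 - (-5) = 11

x = 11


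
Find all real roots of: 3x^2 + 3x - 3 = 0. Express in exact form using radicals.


Using the quadratic formula: x = (-b ± sqrt(b^2 - 4ac)) / (2a)
Here a = 3, b = 3, c = -3
Discriminant = b^2 - 4ac = 3^2 - 4(3)(-3) = 9 + 36 = 45
Since discriminant = 45 > 0, there are two real roots.
x = (-3 ± 3*sqrt(5)) / 6
Simplifying: x = (-1 ± sqrt(5)) / 2
Numerically: x ≈ 0.6180 or x ≈ -1.6180

x = (-1 + sqrt(5)) / 2 or x = (-1 - sqrt(5)) / 2


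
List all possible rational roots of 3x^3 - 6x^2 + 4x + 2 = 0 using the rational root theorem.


Rational root theorem: possible roots are ±p/q where:
  p divides the constant term (2): p ∈ {1, 2}
  q divides the leading coefficient (3): q ∈ {1, 3}

All possible rational roots: -2, -1, -2/3, -1/3, 1/3, 2/3, 1, 2

-2, -1, -2/3, -1/3, 1/3, 2/3, 1, 2


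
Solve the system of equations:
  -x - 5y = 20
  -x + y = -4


Using Cramer's rule:
Determinant D = (-1)(1) - (-1)(-5) = -1 - 5 = -6
Dx = (20)(1) - (-4)(-5) = 20 - 20 = 0
Dy = (-1)(-4) - (-1)(20) = 4 + 20 = 24
x = Dx/D = 0/-6 = 0
y = Dy/D = 24/-6 = -4

x = 0, y = -4


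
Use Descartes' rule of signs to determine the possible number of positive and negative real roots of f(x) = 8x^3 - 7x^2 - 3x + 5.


Descartes' rule of signs:

For positive roots, count sign changes in f(x) = 8x^3 - 7x^2 - 3x + 5:
Signs of coefficients: +, -, -, +
Number of sign changes: 2
Possible positive real roots: 2, 0

For negative roots, examine f(-x) = -8x^3 - 7x^2 + 3x + 5:
Signs of coefficients: -, -, +, +
Number of sign changes: 1
Possible negative real roots: 1

Positive roots: 2 or 0; Negative roots: 1


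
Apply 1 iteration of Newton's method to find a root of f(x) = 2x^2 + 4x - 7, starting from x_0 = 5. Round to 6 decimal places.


Newton's method: x_(n+1) = x_n - f(x_n)/f'(x_n)
f(x) = 2x^2 + 4x - 7
f'(x) = 4x + 4

Iteration 1:
  f(5.000000) = 63.000000
  f'(5.000000) = 24.000000
  x_1 = 5.000000 - (63.000000)/(24.000000) = 2.375000

x_1 = 2.375000


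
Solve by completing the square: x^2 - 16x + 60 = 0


Start: x^2 - 16x + 60 = 0
Move constant: x^2 - 16x = -60
Half of -16 is -8, squared is 64
Add 64 to both sides: x^2 - 16x + 64 = 4
(x - 8)^2 = 4
x - 8 = ±2
x = 8 + 2 = 10 or x = 8 - 2 = 6

x = 6, x = 10


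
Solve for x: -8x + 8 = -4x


Starting with: -8x + 8 = -4x
Move all x terms to left: (-8 + 4)x = 0 - 8
Simplify: -4x = -8
Divide both sides by -4: x = 2

x = 2


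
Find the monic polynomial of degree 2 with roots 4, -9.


A monic polynomial with roots 4, -9 is:
p(x) = (x - 4)(x + 9)
After multiplying by (x - 4): x - 4
After multiplying by (x + 9): x^2 + 5x - 36

x^2 + 5x - 36


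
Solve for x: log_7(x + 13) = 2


Convert to exponential form: x + 13 = 7^2 = 49
x = 49 - 13 = 36
Check: log_7(36 + 13) = log_7(49) = log_7(49) = 2 ✓

x = 36


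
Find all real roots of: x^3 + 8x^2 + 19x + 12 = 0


Let p(x) = x^3 + 8x^2 + 19x + 12. By the rational root theorem (leading coefficient 1), any rational root is an integer divisor of 12: try ±1, ±2, ... in turn.
Test x = 1: value = 40 ≠ 0.
Test x = -1: value = 0 ✓, so (x + 1) is a factor.
Synthetic division by (x + 1): bring down 1; 1(-1) + 8 = 7; 7(-1) + 19 = 12; 12(-1) + 12 = 0 → quotient x^2 + 7x + 12, remainder 0.
Solve the quadratic x^2 + 7x + 12 = 0: discriminant = 7^2 - 4(1)(12) = 49 - 48 = 1.
sqrt(1) = 1, so x = (-7 ± 1)/2: x = -3 or x = -4.

x = -4, x = -3, x = -1


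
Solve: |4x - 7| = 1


An absolute value equation |expr| = 1 gives two cases:
Case 1: 4x - 7 = 1
  4x = 8, so x = 2
Case 2: 4x - 7 = -1
  4x = 6, so x = 3/2

x = 3/2, x = 2


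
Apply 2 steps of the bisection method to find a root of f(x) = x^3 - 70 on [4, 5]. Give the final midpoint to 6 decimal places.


f(x) = x^3 - 70
f(4) = -6 < 0
f(5) = 55 > 0

Step 1: midpoint = (4.000000 + 5.000000)/2 = 4.500000
  f(4.500000) = 21.125000
  f(mid) > 0, so root is in [4.000000, 4.500000]

Step 2: midpoint = (4.000000 + 4.500000)/2 = 4.250000
  f(4.250000) = 6.765625
  f(mid) > 0, so root is in [4.000000, 4.250000]

midpoint = 4.250000


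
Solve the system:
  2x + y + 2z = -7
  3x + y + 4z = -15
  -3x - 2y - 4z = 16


Using Cramer's rule. Expand each determinant along the first row.
D  = 2*[1*(-4) - 4*(-2)] - 1*[3*(-4) - 4*(-3)] + 2*[3*(-2) - 1*(-3)]
  = 2*(4) - 1*(0) + 2*(-3) = 2
Dx = (-7)*[1*(-4) - 4*(-2)] - 1*[(-15)*(-4) - 4*16] + 2*[(-15)*(-2) - 1*16]
  = (-7)*(4) - 1*(-4) + 2*(14) = 4
Dy = 2*[(-15)*(-4) - 4*16] - (-7)*[3*(-4) - 4*(-3)] + 2*[3*16 - (-15)*(-3)]
  = 2*(-4) - (-7)*(0) + 2*(3) = -2
Dz = 2*[1*16 - (-15)*(-2)] - 1*[3*16 - (-15)*(-3)] + (-7)*[3*(-2) - 1*(-3)]
  = 2*(-14) - 1*(3) + (-7)*(-3) = -10
x = Dx/D = 4/2 = 2, y = Dy/D = -2/2 = -1, z = Dz/D = -10/2 = -5
Check eq1: (2)(2) + (1)(-1) + (2)(-5) = -7 = -7 ✓
Check eq2: (3)(2) + (1)(-1) + (4)(-5) = -15 = -15 ✓
Check eq3: (-3)(2) + (-2)(-1) + (-4)(-5) = 16 = 16 ✓

x = 2, y = -1, z = -5


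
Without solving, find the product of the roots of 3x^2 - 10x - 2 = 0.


By Vieta's formulas for ax^2 + bx + c = 0:
  Sum of roots = -b/a
  Product of roots = c/a

Here a = 3, b = -10, c = -2
Sum = -(-10)/3 = 10/3
Product = -2/3 = -2/3

Product = -2/3


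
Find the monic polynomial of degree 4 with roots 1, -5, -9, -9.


A monic polynomial with roots 1, -5, -9, -9 is:
p(x) = (x - 1)(x + 5)(x + 9)(x + 9)
After multiplying by (x - 1): x - 1
After multiplying by (x + 5): x^2 + 4x - 5
After multiplying by (x + 9): x^3 + 13x^2 + 31x - 45
After multiplying by (x + 9): x^4 + 22x^3 + 148x^2 + 234x - 405

x^4 + 22x^3 + 148x^2 + 234x - 405


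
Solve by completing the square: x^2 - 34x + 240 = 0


Start: x^2 - 34x + 240 = 0
Move constant: x^2 - 34x = -240
Half of -34 is -17, squared is 289
Add 289 to both sides: x^2 - 34x + 289 = 49
(x - 17)^2 = 49
x - 17 = ±7
x = 17 + 7 = 24 or x = 17 - 7 = 10

x = 10, x = 24


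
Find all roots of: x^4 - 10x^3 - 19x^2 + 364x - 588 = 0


Let p(x) = x^4 - 10x^3 - 19x^2 + 364x - 588. By the rational root theorem (leading coefficient 1), any rational root is an integer divisor of 588: try ±1, ±2, ... in turn.
Test x = 1: value = -252 ≠ 0.
Test x = -1: value = -960 ≠ 0.
Test x = 2: value = 0 ✓, so (x - 2) is a factor.
Synthetic division by (x - 2): bring down 1; 1(2) - 10 = -8; (-8)(2) - 19 = -35; (-35)(2) + 364 = 294; 294(2) - 588 = 0 → quotient x^3 - 8x^2 - 35x + 294, remainder 0.
Continue with the quotient x^3 - 8x^2 - 35x + 294 (candidates must divide 294; re-test x = 2 first in case it repeats).
Test x = 2: value = 200 ≠ 0.
Test x = -2: value = 324 ≠ 0.
Test x = 3: value = 144 ≠ 0.
Test x = -3: value = 300 ≠ 0.
Test x = 6: value = 12 ≠ 0.
Test x = -6: value = 0 ✓, so (x + 6) is a factor.
Synthetic division by (x + 6): bring down 1; 1(-6) - 8 = -14; (-14)(-6) - 35 = 49; 49(-6) + 294 = 0 → quotient x^2 - 14x + 49, remainder 0.
Solve the quadratic x^2 - 14x + 49 = 0: discriminant = (-14)^2 - 4(1)(49) = 196 - 196 = 0.
Discriminant = 0, so a double root: x = 14/2 = 7.
Collecting all roots found:

x = -6, x = 2, x = 7 (multiplicity 2)


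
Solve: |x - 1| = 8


An absolute value equation |expr| = 8 gives two cases:
Case 1: x - 1 = 8
  x = 9, so x = 9
Case 2: x - 1 = -8
  x = -7, so x = -7

x = -7, x = 9


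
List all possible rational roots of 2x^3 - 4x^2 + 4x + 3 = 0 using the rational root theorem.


Rational root theorem: possible roots are ±p/q where:
  p divides the constant term (3): p ∈ {1, 3}
  q divides the leading coefficient (2): q ∈ {1, 2}

All possible rational roots: -3, -3/2, -1, -1/2, 1/2, 1, 3/2, 3

-3, -3/2, -1, -1/2, 1/2, 1, 3/2, 3


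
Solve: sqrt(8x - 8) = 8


Square both sides: 8x - 8 = 8^2 = 64
8x = 64 + 8 = 72
x = 9
Check: sqrt(8*9 - 8) = sqrt(64) = 8 ✓

x = 9


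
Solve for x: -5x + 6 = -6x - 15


Starting with: -5x + 6 = -6x - 15
Move all x terms to left: (-5 + 6)x = -15 - 6
Simplify: x = -21
Divide both sides by 1: x = -21

x = -21


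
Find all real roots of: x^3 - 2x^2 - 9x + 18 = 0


Let p(x) = x^3 - 2x^2 - 9x + 18. By the rational root theorem (leading coefficient 1), any rational root is an integer divisor of 18: try ±1, ±2, ... in turn.
Test x = 1: value = 8 ≠ 0.
Test x = -1: value = 24 ≠ 0.
Test x = 2: value = 0 ✓, so (x - 2) is a factor.
Synthetic division by (x - 2): bring down 1; 1(2) - 2 = 0; 0(2) - 9 = -9; (-9)(2) + 18 = 0 → quotient x^2 - 9, remainder 0.
Solve the quadratic x^2 - 9 = 0: discriminant = 0^2 - 4(1)(-9) = 0 + 36 = 36.
sqrt(36) = 6, so x = (0 ± 6)/2: x = 3 or x = -3.

x = -3, x = 2, x = 3


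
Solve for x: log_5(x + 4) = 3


Convert to exponential form: x + 4 = 5^3 = 125
x = 125 - 4 = 121
Check: log_5(121 + 4) = log_5(125) = log_5(125) = 3 ✓

x = 121


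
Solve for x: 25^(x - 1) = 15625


Express both sides with the same base.
15625 = 25^3
Since the bases match, equate exponents: x - 1 = 3
So x = 3 - (-1) = 4

x = 4


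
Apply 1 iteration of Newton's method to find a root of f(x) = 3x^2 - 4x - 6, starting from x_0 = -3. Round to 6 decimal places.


Newton's method: x_(n+1) = x_n - f(x_n)/f'(x_n)
f(x) = 3x^2 - 4x - 6
f'(x) = 6x - 4

Iteration 1:
  f(-3.000000) = 33.000000
  f'(-3.000000) = -22.000000
  x_1 = -3.000000 - (33.000000)/(-22.000000) = -1.500000

x_1 = -1.500000


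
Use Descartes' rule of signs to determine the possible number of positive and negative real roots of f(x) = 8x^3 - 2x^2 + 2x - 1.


Descartes' rule of signs:

For positive roots, count sign changes in f(x) = 8x^3 - 2x^2 + 2x - 1:
Signs of coefficients: +, -, +, -
Number of sign changes: 3
Possible positive real roots: 3, 1

For negative roots, examine f(-x) = -8x^3 - 2x^2 - 2x - 1:
Signs of coefficients: -, -, -, -
Number of sign changes: 0
Possible negative real roots: 0

Positive roots: 3 or 1; Negative roots: 0


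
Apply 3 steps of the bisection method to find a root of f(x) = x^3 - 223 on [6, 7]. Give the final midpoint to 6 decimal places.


f(x) = x^3 - 223
f(6) = -7 < 0
f(7) = 120 > 0

Step 1: midpoint = (6.000000 + 7.000000)/2 = 6.500000
  f(6.500000) = 51.625000
  f(mid) > 0, so root is in [6.000000, 6.500000]

Step 2: midpoint = (6.000000 + 6.500000)/2 = 6.250000
  f(6.250000) = 21.140625
  f(mid) > 0, so root is in [6.000000, 6.250000]

Step 3: midpoint = (6.000000 + 6.250000)/2 = 6.125000
  f(6.125000) = 6.783203
  f(mid) > 0, so root is in [6.000000, 6.125000]

midpoint = 6.125000


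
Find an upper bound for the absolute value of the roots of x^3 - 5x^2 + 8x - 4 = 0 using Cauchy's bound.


Cauchy's bound: all roots r satisfy |r| <= 1 + max(|a_i/a_n|) for i = 0,...,n-1
where a_n is the leading coefficient.

Coefficients: [1, -5, 8, -4]
Leading coefficient a_n = 1
Ratios |a_i/a_n|: 5, 8, 4
Maximum ratio: 8
Cauchy's bound: |r| <= 1 + 8 = 9

Upper bound = 9


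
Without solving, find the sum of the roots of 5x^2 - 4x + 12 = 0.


By Vieta's formulas for ax^2 + bx + c = 0:
  Sum of roots = -b/a
  Product of roots = c/a

Here a = 5, b = -4, c = 12
Sum = -(-4)/5 = 4/5
Product = 12/5 = 12/5

Sum = 4/5


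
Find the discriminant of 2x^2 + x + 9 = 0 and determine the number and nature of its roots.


For ax^2 + bx + c = 0, discriminant D = b^2 - 4ac
Here a = 2, b = 1, c = 9
D = (1)^2 - 4(2)(9) = 1 - 72 = -71

D = -71 < 0
The equation has no real roots (2 complex conjugate roots).

Discriminant = -71, no real roots (2 complex conjugate roots)


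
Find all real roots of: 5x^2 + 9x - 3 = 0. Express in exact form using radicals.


Using the quadratic formula: x = (-b ± sqrt(b^2 - 4ac)) / (2a)
Here a = 5, b = 9, c = -3
Discriminant = b^2 - 4ac = 9^2 - 4(5)(-3) = 81 + 60 = 141
Since discriminant = 141 > 0, there are two real roots.
x = (-9 ± sqrt(141)) / 10
Numerically: x ≈ 0.2874 or x ≈ -2.0874

x = (-9 + sqrt(141)) / 10 or x = (-9 - sqrt(141)) / 10


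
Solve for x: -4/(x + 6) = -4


Multiply both sides by (x + 6): -4 = -4(x + 6)
Distribute: -4 = -4x - 24
-4x = -4 + 24 = 20
x = -5

x = -5


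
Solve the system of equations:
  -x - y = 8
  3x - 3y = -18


Using Cramer's rule:
Determinant D = (-1)(-3) - (3)(-1) = 3 + 3 = 6
Dx = (8)(-3) - (-18)(-1) = -24 - 18 = -42
Dy = (-1)(-18) - (3)(8) = 18 - 24 = -6
x = Dx/D = -42/6 = -7
y = Dy/D = -6/6 = -1

x = -7, y = -1


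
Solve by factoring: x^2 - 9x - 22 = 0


We need two numbers that multiply to -22 and add to -9.
Those numbers are -11 and 2 (since (-11) * 2 = -22 and (-11) + 2 = -9).
So x^2 - 9x - 22 = (x - 11)(x + 2) = 0
Setting each factor to zero: x = 11 or x = -2

x = -2, x = 11


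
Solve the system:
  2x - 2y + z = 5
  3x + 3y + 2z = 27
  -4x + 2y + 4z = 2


Using Cramer's rule. Expand each determinant along the first row.
D  = 2*[3*4 - 2*2] - (-2)*[3*4 - 2*(-4)] + 1*[3*2 - 3*(-4)]
  = 2*(8) - (-2)*(20) + 1*(18) = 74
Dx = 5*[3*4 - 2*2] - (-2)*[27*4 - 2*2] + 1*[27*2 - 3*2]
  = 5*(8) - (-2)*(104) + 1*(48) = 296
Dy = 2*[27*4 - 2*2] - 5*[3*4 - 2*(-4)] + 1*[3*2 - 27*(-4)]
  = 2*(104) - 5*(20) + 1*(114) = 222
Dz = 2*[3*2 - 27*2] - (-2)*[3*2 - 27*(-4)] + 5*[3*2 - 3*(-4)]
  = 2*(-48) - (-2)*(114) + 5*(18) = 222
x = Dx/D = 296/74 = 4, y = Dy/D = 222/74 = 3, z = Dz/D = 222/74 = 3
Check eq1: (2)(4) + (-2)(3) + (1)(3) = 5 = 5 ✓
Check eq2: (3)(4) + (3)(3) + (2)(3) = 27 = 27 ✓
Check eq3: (-4)(4) + (2)(3) + (4)(3) = 2 = 2 ✓

x = 4, y = 3, z = 3


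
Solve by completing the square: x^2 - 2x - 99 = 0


Start: x^2 - 2x - 99 = 0
Move constant: x^2 - 2x = 99
Half of -2 is -1, squared is 1
Add 1 to both sides: x^2 - 2x + 1 = 100
(x - 1)^2 = 100
x - 1 = ±10
x = 1 + 10 = 11 or x = 1 - 10 = -9

x = -9, x = 11


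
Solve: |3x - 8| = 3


An absolute value equation |expr| = 3 gives two cases:
Case 1: 3x - 8 = 3
  3x = 11, so x = 11/3
Case 2: 3x - 8 = -3
  3x = 5, so x = 5/3

x = 5/3, x = 11/3


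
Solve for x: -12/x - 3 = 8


Subtract -3 from both sides: -12/x = 11
Multiply both sides by x: -12 = 11 * x
Divide by 11: x = -12/11

x = -12/11


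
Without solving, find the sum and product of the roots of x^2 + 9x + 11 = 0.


By Vieta's formulas for ax^2 + bx + c = 0:
  Sum of roots = -b/a
  Product of roots = c/a

Here a = 1, b = 9, c = 11
Sum = -(9)/1 = -9
Product = 11/1 = 11

Sum = -9, Product = 11


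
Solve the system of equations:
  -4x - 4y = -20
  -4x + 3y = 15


Using Cramer's rule:
Determinant D = (-4)(3) - (-4)(-4) = -12 - 16 = -28
Dx = (-20)(3) - (15)(-4) = -60 + 60 = 0
Dy = (-4)(15) - (-4)(-20) = -60 - 80 = -140
x = Dx/D = 0/-28 = 0
y = Dy/D = -140/-28 = 5

x = 0, y = 5


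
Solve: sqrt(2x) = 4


Square both sides: 2x = 4^2 = 16
2x = 16 - 0 = 16
x = 8
Check: sqrt(2*8 + 0) = sqrt(16) = 4 ✓

x = 8


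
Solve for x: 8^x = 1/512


Express both sides with the same base.
1/512 = 8^(-3)
Since the bases match: x = -3

x = -3


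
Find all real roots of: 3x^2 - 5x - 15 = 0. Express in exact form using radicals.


Using the quadratic formula: x = (-b ± sqrt(b^2 - 4ac)) / (2a)
Here a = 3, b = -5, c = -15
Discriminant = b^2 - 4ac = (-5)^2 - 4(3)(-15) = 25 + 180 = 205
Since discriminant = 205 > 0, there are two real roots.
x = (5 ± sqrt(205)) / 6
Numerically: x ≈ 3.2196 or x ≈ -1.5530

x = (5 + sqrt(205)) / 6 or x = (5 - sqrt(205)) / 6


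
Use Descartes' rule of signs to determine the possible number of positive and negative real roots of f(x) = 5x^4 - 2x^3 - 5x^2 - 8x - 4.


Descartes' rule of signs:

For positive roots, count sign changes in f(x) = 5x^4 - 2x^3 - 5x^2 - 8x - 4:
Signs of coefficients: +, -, -, -, -
Number of sign changes: 1
Possible positive real roots: 1

For negative roots, examine f(-x) = 5x^4 + 2x^3 - 5x^2 + 8x - 4:
Signs of coefficients: +, +, -, +, -
Number of sign changes: 3
Possible negative real roots: 3, 1

Positive roots: 1; Negative roots: 3 or 1


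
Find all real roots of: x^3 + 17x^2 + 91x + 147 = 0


Let p(x) = x^3 + 17x^2 + 91x + 147. By the rational root theorem (leading coefficient 1), any rational root is an integer divisor of 147: try ±1, ±2, ... in turn.
Test x = 1: value = 256 ≠ 0.
Test x = -1: value = 72 ≠ 0.
Test x = 3: value = 600 ≠ 0.
Test x = -3: value = 0 ✓, so (x + 3) is a factor.
Synthetic division by (x + 3): bring down 1; 1(-3) + 17 = 14; 14(-3) + 91 = 49; 49(-3) + 147 = 0 → quotient x^2 + 14x + 49, remainder 0.
Solve the quadratic x^2 + 14x + 49 = 0: discriminant = 14^2 - 4(1)(49) = 196 - 196 = 0.
Discriminant = 0, so a double root: x = -14/2 = -7.

x = -7 (multiplicity 2), x = -3


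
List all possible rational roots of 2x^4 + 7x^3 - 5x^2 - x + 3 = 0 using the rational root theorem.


Rational root theorem: possible roots are ±p/q where:
  p divides the constant term (3): p ∈ {1, 3}
  q divides the leading coefficient (2): q ∈ {1, 2}

All possible rational roots: -3, -3/2, -1, -1/2, 1/2, 1, 3/2, 3

-3, -3/2, -1, -1/2, 1/2, 1, 3/2, 3


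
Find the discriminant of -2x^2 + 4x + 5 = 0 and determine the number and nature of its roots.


For ax^2 + bx + c = 0, discriminant D = b^2 - 4ac
Here a = -2, b = 4, c = 5
D = (4)^2 - 4(-2)(5) = 16 + 40 = 56

D = 56 > 0 but not a perfect square
The equation has 2 distinct real irrational roots.

Discriminant = 56, 2 distinct real irrational roots


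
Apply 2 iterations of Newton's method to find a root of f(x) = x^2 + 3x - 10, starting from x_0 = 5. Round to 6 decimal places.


Newton's method: x_(n+1) = x_n - f(x_n)/f'(x_n)
f(x) = x^2 + 3x - 10
f'(x) = 2x + 3

Iteration 1:
  f(5.000000) = 30.000000
  f'(5.000000) = 13.000000
  x_1 = 5.000000 - (30.000000)/(13.000000) = 2.692308

Iteration 2:
  f(2.692308) = 5.325444
  f'(2.692308) = 8.384615
  x_2 = 2.692308 - (5.325444)/(8.384615) = 2.057163

x_2 = 2.057163


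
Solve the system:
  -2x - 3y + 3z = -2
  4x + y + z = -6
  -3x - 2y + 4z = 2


Using Cramer's rule. Expand each determinant along the first row.
D  = (-2)*[1*4 - 1*(-2)] - (-3)*[4*4 - 1*(-3)] + 3*[4*(-2) - 1*(-3)]
  = (-2)*(6) - (-3)*(19) + 3*(-5) = 30
Dx = (-2)*[1*4 - 1*(-2)] - (-3)*[(-6)*4 - 1*2] + 3*[(-6)*(-2) - 1*2]
  = (-2)*(6) - (-3)*(-26) + 3*(10) = -60
Dy = (-2)*[(-6)*4 - 1*2] - (-2)*[4*4 - 1*(-3)] + 3*[4*2 - (-6)*(-3)]
  = (-2)*(-26) - (-2)*(19) + 3*(-10) = 60
Dz = (-2)*[1*2 - (-6)*(-2)] - (-3)*[4*2 - (-6)*(-3)] + (-2)*[4*(-2) - 1*(-3)]
  = (-2)*(-10) - (-3)*(-10) + (-2)*(-5) = 0
x = Dx/D = -60/30 = -2, y = Dy/D = 60/30 = 2, z = Dz/D = 0/30 = 0
Check eq1: (-2)(-2) + (-3)(2) + (3)(0) = -2 = -2 ✓
Check eq2: (4)(-2) + (1)(2) + (1)(0) = -6 = -6 ✓
Check eq3: (-3)(-2) + (-2)(2) + (4)(0) = 2 = 2 ✓

x = -2, y = 2, z = 0


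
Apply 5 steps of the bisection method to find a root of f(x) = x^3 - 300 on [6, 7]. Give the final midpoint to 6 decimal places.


f(x) = x^3 - 300
f(6) = -84 < 0
f(7) = 43 > 0

Step 1: midpoint = (6.000000 + 7.000000)/2 = 6.500000
  f(6.500000) = -25.375000
  f(mid) < 0, so root is in [6.500000, 7.000000]

Step 2: midpoint = (6.500000 + 7.000000)/2 = 6.750000
  f(6.750000) = 7.546875
  f(mid) > 0, so root is in [6.500000, 6.750000]

Step 3: midpoint = (6.500000 + 6.750000)/2 = 6.625000
  f(6.625000) = -9.224609
  f(mid) < 0, so root is in [6.625000, 6.750000]

Step 4: midpoint = (6.625000 + 6.750000)/2 = 6.687500
  f(6.687500) = -0.917236
  f(mid) < 0, so root is in [6.687500, 6.750000]

Step 5: midpoint = (6.687500 + 6.750000)/2 = 6.718750
  f(6.718750) = 3.295135
  f(mid) > 0, so root is in [6.687500, 6.718750]

midpoint = 6.718750


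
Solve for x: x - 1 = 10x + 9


Starting with: x - 1 = 10x + 9
Move all x terms to left: (1 - 10)x = 9 + 1
Simplify: -9x = 10
Divide both sides by -9: x = -10/9

x = -10/9


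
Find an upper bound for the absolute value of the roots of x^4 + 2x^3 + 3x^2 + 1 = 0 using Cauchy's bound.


Cauchy's bound: all roots r satisfy |r| <= 1 + max(|a_i/a_n|) for i = 0,...,n-1
where a_n is the leading coefficient.

Coefficients: [1, 2, 3, 0, 1]
Leading coefficient a_n = 1
Ratios |a_i/a_n|: 2, 3, 0, 1
Maximum ratio: 3
Cauchy's bound: |r| <= 1 + 3 = 4

Upper bound = 4


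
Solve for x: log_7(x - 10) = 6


Convert to exponential form: x - 10 = 7^6 = 117649
x = 117649 + 10 = 117659
Check: log_7(117659 - 10) = log_7(117649) = log_7(117649) = 6 ✓

x = 117659


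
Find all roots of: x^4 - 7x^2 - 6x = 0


The constant term is 0, so x = 0 is a root. Factor out x:
  x^3 - 7x - 6 = 0
Let p(x) = x^3 - 7x - 6. By the rational root theorem (leading coefficient 1), any rational root is an integer divisor of 6: try ±1, ±2, ... in turn.
Test x = 1: value = -12 ≠ 0.
Test x = -1: value = 0 ✓, so (x + 1) is a factor.
Synthetic division by (x + 1): bring down 1; 1(-1) + 0 = -1; (-1)(-1) - 7 = -6; (-6)(-1) - 6 = 0 → quotient x^2 - x - 6, remainder 0.
Solve the quadratic x^2 - x - 6 = 0: discriminant = (-1)^2 - 4(1)(-6) = 1 + 24 = 25.
sqrt(25) = 5, so x = (1 ± 5)/2: x = 3 or x = -2.
Collecting all roots found:

x = -2, x = -1, x = 0, x = 3


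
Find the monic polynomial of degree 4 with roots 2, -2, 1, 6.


A monic polynomial with roots 2, -2, 1, 6 is:
p(x) = (x - 2)(x + 2)(x - 1)(x - 6)
After multiplying by (x - 2): x - 2
After multiplying by (x + 2): x^2 - 4
After multiplying by (x - 1): x^3 - x^2 - 4x + 4
After multiplying by (x - 6): x^4 - 7x^3 + 2x^2 + 28x - 24

x^4 - 7x^3 + 2x^2 + 28x - 24


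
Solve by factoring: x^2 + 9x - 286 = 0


We need two numbers that multiply to -286 and add to 9.
Those numbers are -13 and 22 (since (-13) * 22 = -286 and (-13) + 22 = 9).
So x^2 + 9x - 286 = (x - 13)(x + 22) = 0
Setting each factor to zero: x = 13 or x = -22

x = -22, x = 13


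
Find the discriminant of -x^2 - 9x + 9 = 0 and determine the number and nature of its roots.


For ax^2 + bx + c = 0, discriminant D = b^2 - 4ac
Here a = -1, b = -9, c = 9
D = (-9)^2 - 4(-1)(9) = 81 + 36 = 117

D = 117 > 0 but not a perfect square
The equation has 2 distinct real irrational roots.

Discriminant = 117, 2 distinct real irrational roots


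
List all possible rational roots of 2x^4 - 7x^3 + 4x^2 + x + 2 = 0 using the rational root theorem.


Rational root theorem: possible roots are ±p/q where:
  p divides the constant term (2): p ∈ {1, 2}
  q divides the leading coefficient (2): q ∈ {1, 2}

All possible rational roots: -2, -1, -1/2, 1/2, 1, 2

-2, -1, -1/2, 1/2, 1, 2


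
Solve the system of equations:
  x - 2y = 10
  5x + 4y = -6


Using Cramer's rule:
Determinant D = (1)(4) - (5)(-2) = 4 + 10 = 14
Dx = (10)(4) - (-6)(-2) = 40 - 12 = 28
Dy = (1)(-6) - (5)(10) = -6 - 50 = -56
x = Dx/D = 28/14 = 2
y = Dy/D = -56/14 = -4

x = 2, y = -4


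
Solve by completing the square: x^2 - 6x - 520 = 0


Start: x^2 - 6x - 520 = 0
Move constant: x^2 - 6x = 520
Half of -6 is -3, squared is 9
Add 9 to both sides: x^2 - 6x + 9 = 529
(x - 3)^2 = 529
x - 3 = ±23
x = 3 + 23 = 26 or x = 3 - 23 = -20

x = -20, x = 26


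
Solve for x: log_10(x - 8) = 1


Convert to exponential form: x - 8 = 10^1 = 10
x = 10 + 8 = 18
Check: log_10(18 - 8) = log_10(10) = log_10(10) = 1 ✓

x = 18


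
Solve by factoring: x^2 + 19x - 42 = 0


We need two numbers that multiply to -42 and add to 19.
Those numbers are 21 and -2 (since 21 * (-2) = -42 and 21 + (-2) = 19).
So x^2 + 19x - 42 = (x + 21)(x - 2) = 0
Setting each factor to zero: x = -21 or x = 2

x = -21, x = 2


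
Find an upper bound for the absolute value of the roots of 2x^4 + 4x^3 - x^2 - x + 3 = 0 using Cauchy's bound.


Cauchy's bound: all roots r satisfy |r| <= 1 + max(|a_i/a_n|) for i = 0,...,n-1
where a_n is the leading coefficient.

Coefficients: [2, 4, -1, -1, 3]
Leading coefficient a_n = 2
Ratios |a_i/a_n|: 2, 1/2, 1/2, 3/2
Maximum ratio: 2
Cauchy's bound: |r| <= 1 + 2 = 3

Upper bound = 3


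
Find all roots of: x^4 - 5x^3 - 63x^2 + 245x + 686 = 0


Let p(x) = x^4 - 5x^3 - 63x^2 + 245x + 686. By the rational root theorem (leading coefficient 1), any rational root is an integer divisor of 686: try ±1, ±2, ... in turn.
Test x = 1: value = 864 ≠ 0.
Test x = -1: value = 384 ≠ 0.
Test x = 2: value = 900 ≠ 0.
Test x = -2: value = 0 ✓, so (x + 2) is a factor.
Synthetic division by (x + 2): bring down 1; 1(-2) - 5 = -7; (-7)(-2) - 63 = -49; (-49)(-2) + 245 = 343; 343(-2) + 686 = 0 → quotient x^3 - 7x^2 - 49x + 343, remainder 0.
Continue with the quotient x^3 - 7x^2 - 49x + 343 (candidates must divide 343).
Test x = 7: value = 0 ✓, so (x - 7) is a factor.
Synthetic division by (x - 7): bring down 1; 1(7) - 7 = 0; 0(7) - 49 = -49; (-49)(7) + 343 = 0 → quotient x^2 - 49, remainder 0.
Solve the quadratic x^2 - 49 = 0: discriminant = 0^2 - 4(1)(-49) = 0 + 196 = 196.
sqrt(196) = 14, so x = (0 ± 14)/2: x = 7 or x = -7.
Collecting all roots found:

x = -7, x = -2, x = 7 (multiplicity 2)


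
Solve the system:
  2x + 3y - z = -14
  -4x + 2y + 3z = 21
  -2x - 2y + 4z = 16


Using Cramer's rule. Expand each determinant along the first row.
D  = 2*[2*4 - 3*(-2)] - 3*[(-4)*4 - 3*(-2)] + (-1)*[(-4)*(-2) - 2*(-2)]
  = 2*(14) - 3*(-10) + (-1)*(12) = 46
Dx = (-14)*[2*4 - 3*(-2)] - 3*[21*4 - 3*16] + (-1)*[21*(-2) - 2*16]
  = (-14)*(14) - 3*(36) + (-1)*(-74) = -230
Dy = 2*[21*4 - 3*16] - (-14)*[(-4)*4 - 3*(-2)] + (-1)*[(-4)*16 - 21*(-2)]
  = 2*(36) - (-14)*(-10) + (-1)*(-22) = -46
Dz = 2*[2*16 - 21*(-2)] - 3*[(-4)*16 - 21*(-2)] + (-14)*[(-4)*(-2) - 2*(-2)]
  = 2*(74) - 3*(-22) + (-14)*(12) = 46
x = Dx/D = -230/46 = -5, y = Dy/D = -46/46 = -1, z = Dz/D = 46/46 = 1
Check eq1: (2)(-5) + (3)(-1) + (-1)(1) = -14 = -14 ✓
Check eq2: (-4)(-5) + (2)(-1) + (3)(1) = 21 = 21 ✓
Check eq3: (-2)(-5) + (-2)(-1) + (4)(1) = 16 = 16 ✓

x = -5, y = -1, z = 1


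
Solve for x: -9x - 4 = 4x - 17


Starting with: -9x - 4 = 4x - 17
Move all x terms to left: (-9 - 4)x = -17 + 4
Simplify: -13x = -13
Divide both sides by -13: x = 1

x = 1


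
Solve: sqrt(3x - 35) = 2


Square both sides: 3x - 35 = 2^2 = 4
3x = 4 + 35 = 39
x = 13
Check: sqrt(3*13 - 35) = sqrt(4) = 2 ✓

x = 13


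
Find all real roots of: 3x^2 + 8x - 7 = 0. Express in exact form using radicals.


Using the quadratic formula: x = (-b ± sqrt(b^2 - 4ac)) / (2a)
Here a = 3, b = 8, c = -7
Discriminant = b^2 - 4ac = 8^2 - 4(3)(-7) = 64 + 84 = 148
Since discriminant = 148 > 0, there are two real roots.
x = (-8 ± 2*sqrt(37)) / 6
Simplifying: x = (-4 ± sqrt(37)) / 3
Numerically: x ≈ 0.6943 or x ≈ -3.3609

x = (-4 + sqrt(37)) / 3 or x = (-4 - sqrt(37)) / 3


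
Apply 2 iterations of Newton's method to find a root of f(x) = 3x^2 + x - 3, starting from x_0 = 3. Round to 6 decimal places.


Newton's method: x_(n+1) = x_n - f(x_n)/f'(x_n)
f(x) = 3x^2 + x - 3
f'(x) = 6x + 1

Iteration 1:
  f(3.000000) = 27.000000
  f'(3.000000) = 19.000000
  x_1 = 3.000000 - (27.000000)/(19.000000) = 1.578947

Iteration 2:
  f(1.578947) = 6.058172
  f'(1.578947) = 10.473684
  x_2 = 1.578947 - (6.058172)/(10.473684) = 1.000529

x_2 = 1.000529


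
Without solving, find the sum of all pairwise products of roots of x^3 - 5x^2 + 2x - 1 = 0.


By Vieta's formulas for x^3 + bx^2 + cx + d = 0:
  r1 + r2 + r3 = -b/a = 5
  r1*r2 + r1*r3 + r2*r3 = c/a = 2
  r1*r2*r3 = -d/a = 1


Sum of pairwise products = 2


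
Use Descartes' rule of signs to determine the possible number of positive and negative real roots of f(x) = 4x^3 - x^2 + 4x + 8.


Descartes' rule of signs:

For positive roots, count sign changes in f(x) = 4x^3 - x^2 + 4x + 8:
Signs of coefficients: +, -, +, +
Number of sign changes: 2
Possible positive real roots: 2, 0

For negative roots, examine f(-x) = -4x^3 - x^2 - 4x + 8:
Signs of coefficients: -, -, -, +
Number of sign changes: 1
Possible negative real roots: 1

Positive roots: 2 or 0; Negative roots: 1


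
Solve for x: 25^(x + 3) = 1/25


Express both sides with the same base.
1/25 = 25^(-1)
Since the bases match, equate exponents: x + 3 = -1
So x = -1 - (3) = -4

x = -4


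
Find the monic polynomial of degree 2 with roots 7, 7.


A monic polynomial with roots 7, 7 is:
p(x) = (x - 7)(x - 7)
After multiplying by (x - 7): x - 7
After multiplying by (x - 7): x^2 - 14x + 49

x^2 - 14x + 49


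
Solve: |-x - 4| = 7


An absolute value equation |expr| = 7 gives two cases:
Case 1: -x - 4 = 7
  -x = 11, so x = -11
Case 2: -x - 4 = -7
  -x = -3, so x = 3

x = -11, x = 3


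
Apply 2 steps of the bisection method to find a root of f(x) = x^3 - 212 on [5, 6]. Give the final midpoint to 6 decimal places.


f(x) = x^3 - 212
f(5) = -87 < 0
f(6) = 4 > 0

Step 1: midpoint = (5.000000 + 6.000000)/2 = 5.500000
  f(5.500000) = -45.625000
  f(mid) < 0, so root is in [5.500000, 6.000000]

Step 2: midpoint = (5.500000 + 6.000000)/2 = 5.750000
  f(5.750000) = -21.890625
  f(mid) < 0, so root is in [5.750000, 6.000000]

midpoint = 5.750000


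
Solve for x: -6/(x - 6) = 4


Multiply both sides by (x - 6): -6 = 4(x - 6)
Distribute: -6 = 4x - 24
4x = -6 + 24 = 18
x = 9/2

x = 9/2


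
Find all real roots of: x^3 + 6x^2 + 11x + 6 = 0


Let p(x) = x^3 + 6x^2 + 11x + 6. By the rational root theorem (leading coefficient 1), any rational root is an integer divisor of 6: try ±1, ±2, ... in turn.
Test x = 1: value = 24 ≠ 0.
Test x = -1: value = 0 ✓, so (x + 1) is a factor.
Synthetic division by (x + 1): bring down 1; 1(-1) + 6 = 5; 5(-1) + 11 = 6; 6(-1) + 6 = 0 → quotient x^2 + 5x + 6, remainder 0.
Solve the quadratic x^2 + 5x + 6 = 0: discriminant = 5^2 - 4(1)(6) = 25 - 24 = 1.
sqrt(1) = 1, so x = (-5 ± 1)/2: x = -2 or x = -3.

x = -3, x = -2, x = -1


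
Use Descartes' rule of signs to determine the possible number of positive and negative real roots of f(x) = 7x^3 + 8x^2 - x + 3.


Descartes' rule of signs:

For positive roots, count sign changes in f(x) = 7x^3 + 8x^2 - x + 3:
Signs of coefficients: +, +, -, +
Number of sign changes: 2
Possible positive real roots: 2, 0

For negative roots, examine f(-x) = -7x^3 + 8x^2 + x + 3:
Signs of coefficients: -, +, +, +
Number of sign changes: 1
Possible negative real roots: 1

Positive roots: 2 or 0; Negative roots: 1


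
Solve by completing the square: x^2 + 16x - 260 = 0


Start: x^2 + 16x - 260 = 0
Move constant: x^2 + 16x = 260
Half of 16 is 8, squared is 64
Add 64 to both sides: x^2 + 16x + 64 = 324
(x + 8)^2 = 324
x + 8 = ±18
x = -8 + 18 = 10 or x = -8 - 18 = -26

x = -26, x = 10


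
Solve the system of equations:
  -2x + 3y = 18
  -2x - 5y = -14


Using Cramer's rule:
Determinant D = (-2)(-5) - (-2)(3) = 10 + 6 = 16
Dx = (18)(-5) - (-14)(3) = -90 + 42 = -48
Dy = (-2)(-14) - (-2)(18) = 28 + 36 = 64
x = Dx/D = -48/16 = -3
y = Dy/D = 64/16 = 4

x = -3, y = 4


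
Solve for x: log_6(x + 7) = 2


Convert to exponential form: x + 7 = 6^2 = 36
x = 36 - 7 = 29
Check: log_6(29 + 7) = log_6(36) = log_6(36) = 2 ✓

x = 29


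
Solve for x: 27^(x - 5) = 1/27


Express both sides with the same base.
1/27 = 27^(-1)
Since the bases match, equate exponents: x - 5 = -1
So x = -1 - (-5) = 4

x = 4


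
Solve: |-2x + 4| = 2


An absolute value equation |expr| = 2 gives two cases:
Case 1: -2x + 4 = 2
  -2x = -2, so x = 1
Case 2: -2x + 4 = -2
  -2x = -6, so x = 3

x = 1, x = 3


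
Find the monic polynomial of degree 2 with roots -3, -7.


A monic polynomial with roots -3, -7 is:
p(x) = (x + 3)(x + 7)
After multiplying by (x + 3): x + 3
After multiplying by (x + 7): x^2 + 10x + 21

x^2 + 10x + 21


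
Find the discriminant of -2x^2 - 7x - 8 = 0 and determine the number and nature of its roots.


For ax^2 + bx + c = 0, discriminant D = b^2 - 4ac
Here a = -2, b = -7, c = -8
D = (-7)^2 - 4(-2)(-8) = 49 - 64 = -15

D = -15 < 0
The equation has no real roots (2 complex conjugate roots).

Discriminant = -15, no real roots (2 complex conjugate roots)


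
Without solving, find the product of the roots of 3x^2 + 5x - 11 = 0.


By Vieta's formulas for ax^2 + bx + c = 0:
  Sum of roots = -b/a
  Product of roots = c/a

Here a = 3, b = 5, c = -11
Sum = -(5)/3 = -5/3
Product = -11/3 = -11/3

Product = -11/3


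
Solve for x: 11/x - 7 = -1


Subtract -7 from both sides: 11/x = 6
Multiply both sides by x: 11 = 6 * x
Divide by 6: x = 11/6

x = 11/6


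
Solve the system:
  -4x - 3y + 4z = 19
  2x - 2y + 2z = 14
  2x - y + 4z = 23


Using Cramer's rule. Expand each determinant along the first row.
D  = (-4)*[(-2)*4 - 2*(-1)] - (-3)*[2*4 - 2*2] + 4*[2*(-1) - (-2)*2]
  = (-4)*(-6) - (-3)*(4) + 4*(2) = 44
Dx = 19*[(-2)*4 - 2*(-1)] - (-3)*[14*4 - 2*23] + 4*[14*(-1) - (-2)*23]
  = 19*(-6) - (-3)*(10) + 4*(32) = 44
Dy = (-4)*[14*4 - 2*23] - 19*[2*4 - 2*2] + 4*[2*23 - 14*2]
  = (-4)*(10) - 19*(4) + 4*(18) = -44
Dz = (-4)*[(-2)*23 - 14*(-1)] - (-3)*[2*23 - 14*2] + 19*[2*(-1) - (-2)*2]
  = (-4)*(-32) - (-3)*(18) + 19*(2) = 220
x = Dx/D = 44/44 = 1, y = Dy/D = -44/44 = -1, z = Dz/D = 220/44 = 5
Check eq1: (-4)(1) + (-3)(-1) + (4)(5) = 19 = 19 ✓
Check eq2: (2)(1) + (-2)(-1) + (2)(5) = 14 = 14 ✓
Check eq3: (2)(1) + (-1)(-1) + (4)(5) = 23 = 23 ✓

x = 1, y = -1, z = 5


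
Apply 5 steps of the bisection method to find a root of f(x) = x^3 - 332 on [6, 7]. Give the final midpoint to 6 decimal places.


f(x) = x^3 - 332
f(6) = -116 < 0
f(7) = 11 > 0

Step 1: midpoint = (6.000000 + 7.000000)/2 = 6.500000
  f(6.500000) = -57.375000
  f(mid) < 0, so root is in [6.500000, 7.000000]

Step 2: midpoint = (6.500000 + 7.000000)/2 = 6.750000
  f(6.750000) = -24.453125
  f(mid) < 0, so root is in [6.750000, 7.000000]

Step 3: midpoint = (6.750000 + 7.000000)/2 = 6.875000
  f(6.875000) = -7.048828
  f(mid) < 0, so root is in [6.875000, 7.000000]

Step 4: midpoint = (6.875000 + 7.000000)/2 = 6.937500
  f(6.937500) = 1.894287
  f(mid) > 0, so root is in [6.875000, 6.937500]

Step 5: midpoint = (6.875000 + 6.937500)/2 = 6.906250
  f(6.906250) = -2.597504
  f(mid) < 0, so root is in [6.906250, 6.937500]

midpoint = 6.906250


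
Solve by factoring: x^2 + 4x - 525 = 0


We need two numbers that multiply to -525 and add to 4.
Those numbers are -21 and 25 (since (-21) * 25 = -525 and (-21) + 25 = 4).
So x^2 + 4x - 525 = (x - 21)(x + 25) = 0
Setting each factor to zero: x = 21 or x = -25

x = -25, x = 21


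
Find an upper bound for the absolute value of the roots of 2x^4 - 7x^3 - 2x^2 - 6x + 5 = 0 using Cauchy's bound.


Cauchy's bound: all roots r satisfy |r| <= 1 + max(|a_i/a_n|) for i = 0,...,n-1
where a_n is the leading coefficient.

Coefficients: [2, -7, -2, -6, 5]
Leading coefficient a_n = 2
Ratios |a_i/a_n|: 7/2, 1, 3, 5/2
Maximum ratio: 7/2
Cauchy's bound: |r| <= 1 + 7/2 = 9/2

Upper bound = 9/2


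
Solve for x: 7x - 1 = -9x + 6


Starting with: 7x - 1 = -9x + 6
Move all x terms to left: (7 + 9)x = 6 + 1
Simplify: 16x = 7
Divide both sides by 16: x = 7/16

x = 7/16


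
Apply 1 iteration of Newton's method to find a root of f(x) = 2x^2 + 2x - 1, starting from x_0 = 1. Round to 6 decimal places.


Newton's method: x_(n+1) = x_n - f(x_n)/f'(x_n)
f(x) = 2x^2 + 2x - 1
f'(x) = 4x + 2

Iteration 1:
  f(1.000000) = 3.000000
  f'(1.000000) = 6.000000
  x_1 = 1.000000 - (3.000000)/(6.000000) = 0.500000

x_1 = 0.500000


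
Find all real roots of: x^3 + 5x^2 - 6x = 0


The constant term is 0, so x = 0 is a root. Factor out x:
  x(x^2 + 5x - 6) = 0
Solve the quadratic x^2 + 5x - 6 = 0: discriminant = 5^2 - 4(1)(-6) = 25 + 24 = 49.
sqrt(49) = 7, so x = (-5 ± 7)/2: x = 1 or x = -6.

x = -6, x = 0, x = 1


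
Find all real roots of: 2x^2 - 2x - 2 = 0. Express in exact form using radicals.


Using the quadratic formula: x = (-b ± sqrt(b^2 - 4ac)) / (2a)
Here a = 2, b = -2, c = -2
Discriminant = b^2 - 4ac = (-2)^2 - 4(2)(-2) = 4 + 16 = 20
Since discriminant = 20 > 0, there are two real roots.
x = (2 ± 2*sqrt(5)) / 4
Simplifying: x = (1 ± sqrt(5)) / 2
Numerically: x ≈ 1.6180 or x ≈ -0.6180

x = (1 + sqrt(5)) / 2 or x = (1 - sqrt(5)) / 2
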